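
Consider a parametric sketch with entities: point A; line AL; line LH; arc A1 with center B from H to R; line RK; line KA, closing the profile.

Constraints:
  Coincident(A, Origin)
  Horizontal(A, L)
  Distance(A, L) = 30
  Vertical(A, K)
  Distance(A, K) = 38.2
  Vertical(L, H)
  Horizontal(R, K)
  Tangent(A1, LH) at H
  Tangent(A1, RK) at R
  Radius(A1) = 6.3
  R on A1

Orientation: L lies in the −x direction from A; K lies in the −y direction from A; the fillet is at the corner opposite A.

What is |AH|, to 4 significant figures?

43.79

The virtual corner opposite A is at (-30.00, -38.20). Since A1 is tangent to LH there, BH ⟂ LH and since A1 is tangent to RK there, BR ⟂ RK, with radius 6.3, so the center B sits 6.3 in from both sides at B = (-23.70, -31.90). That places the tangent points at H = (-30.00, -31.90) on LH and R = (-23.70, -38.20) on RK. Then |AH| = |H − A| = 43.79.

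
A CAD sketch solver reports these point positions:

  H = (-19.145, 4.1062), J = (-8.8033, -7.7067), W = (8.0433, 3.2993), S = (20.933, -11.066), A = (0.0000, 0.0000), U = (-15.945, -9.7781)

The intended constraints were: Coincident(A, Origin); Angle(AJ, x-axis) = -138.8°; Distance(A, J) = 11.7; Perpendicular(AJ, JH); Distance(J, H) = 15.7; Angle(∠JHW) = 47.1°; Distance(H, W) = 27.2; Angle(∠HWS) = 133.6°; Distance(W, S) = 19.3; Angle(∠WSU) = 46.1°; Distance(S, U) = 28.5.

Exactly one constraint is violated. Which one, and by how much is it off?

Distance(S, U) = 28.5 — off by 8.40.

A = (0.00, 0.00) ✓; AJ at -138.8° ✓; |AJ| = 11.70 ✓; ∠(AJ, JH) = 90.00° ✓; |JH| = 15.70 ✓; ∠JHW = 47.10° ✓; |HW| = 27.20 ✓; ∠HWS = 133.6° ✓; |WS| = 19.30 ✓; ∠WSU = 46.10° ✓; |SU| = 36.90 ✗.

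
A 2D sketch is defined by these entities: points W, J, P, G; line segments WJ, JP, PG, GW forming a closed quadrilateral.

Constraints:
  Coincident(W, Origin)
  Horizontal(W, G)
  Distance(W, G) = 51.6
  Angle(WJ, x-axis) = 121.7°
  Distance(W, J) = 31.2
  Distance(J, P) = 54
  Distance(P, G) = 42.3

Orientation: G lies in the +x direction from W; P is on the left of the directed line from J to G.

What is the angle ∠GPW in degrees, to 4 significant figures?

64.06°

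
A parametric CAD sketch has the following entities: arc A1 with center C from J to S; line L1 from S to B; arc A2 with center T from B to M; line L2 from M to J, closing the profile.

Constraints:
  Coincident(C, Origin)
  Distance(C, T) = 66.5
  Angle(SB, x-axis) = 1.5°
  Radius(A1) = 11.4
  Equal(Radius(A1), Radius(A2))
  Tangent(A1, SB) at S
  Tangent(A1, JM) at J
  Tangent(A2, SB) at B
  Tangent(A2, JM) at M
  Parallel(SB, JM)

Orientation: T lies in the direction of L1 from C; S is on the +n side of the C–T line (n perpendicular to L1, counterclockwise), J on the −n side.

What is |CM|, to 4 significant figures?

67.47

The slot axis is L1's direction at 1.5°, so u = (cos 1.5°, sin 1.5°) = (0.9997, 0.02618) and n = (−sin 1.5°, cos 1.5°) = (-0.02618, 0.9997). C is at the origin and T lies 66.5 along u from C, so T = 66.5·u = (66.48, 1.741). Tangency of A1 to both parallel lines with radius 11.4 puts S and J at C ± 11.4·n: S = (-0.2984, 11.40), J = (0.2984, -11.40). Equal radii place B and M the same way about T: B = T + 11.4·n = (66.18, 13.14), M = T − 11.4·n = (66.78, -9.655). Then |CM| = |M − C| = 67.47.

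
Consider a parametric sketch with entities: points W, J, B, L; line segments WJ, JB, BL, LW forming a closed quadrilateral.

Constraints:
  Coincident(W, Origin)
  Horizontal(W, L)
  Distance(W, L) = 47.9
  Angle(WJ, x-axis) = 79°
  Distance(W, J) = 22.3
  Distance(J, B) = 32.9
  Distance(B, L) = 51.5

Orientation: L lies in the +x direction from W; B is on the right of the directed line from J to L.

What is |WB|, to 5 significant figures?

10.610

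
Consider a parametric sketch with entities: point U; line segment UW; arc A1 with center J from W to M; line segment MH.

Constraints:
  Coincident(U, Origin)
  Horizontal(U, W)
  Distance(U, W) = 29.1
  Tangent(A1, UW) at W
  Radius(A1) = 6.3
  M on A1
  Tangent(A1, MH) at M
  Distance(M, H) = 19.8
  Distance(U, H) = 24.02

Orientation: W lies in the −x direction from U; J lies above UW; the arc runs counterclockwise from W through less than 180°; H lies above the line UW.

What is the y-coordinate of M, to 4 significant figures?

3.020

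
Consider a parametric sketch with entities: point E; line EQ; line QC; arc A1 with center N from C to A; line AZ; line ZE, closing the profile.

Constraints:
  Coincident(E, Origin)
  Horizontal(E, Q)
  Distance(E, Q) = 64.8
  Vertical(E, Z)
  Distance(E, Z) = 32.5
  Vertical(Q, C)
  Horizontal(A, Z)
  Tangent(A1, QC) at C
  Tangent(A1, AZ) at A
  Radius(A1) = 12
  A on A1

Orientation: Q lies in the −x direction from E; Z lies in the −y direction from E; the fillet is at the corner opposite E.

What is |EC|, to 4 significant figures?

67.97

The virtual corner opposite E is at (-64.80, -32.50). The tangent condition forces NC to be normal to QC and A1 meets AZ tangentially, so NA is at right angles to AZ, with radius 12.0, so the center N sits 12.0 in from both sides at N = (-52.80, -20.50). That places the tangent points at C = (-64.80, -20.50) on QC and A = (-52.80, -32.50) on AZ. Then |EC| = |C − E| = 67.97.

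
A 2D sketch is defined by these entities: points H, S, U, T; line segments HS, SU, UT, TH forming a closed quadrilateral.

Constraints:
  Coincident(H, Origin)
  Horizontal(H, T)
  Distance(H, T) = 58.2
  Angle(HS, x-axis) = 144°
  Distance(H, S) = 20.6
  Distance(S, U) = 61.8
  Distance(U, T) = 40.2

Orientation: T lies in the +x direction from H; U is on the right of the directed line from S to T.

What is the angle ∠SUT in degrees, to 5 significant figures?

93.649°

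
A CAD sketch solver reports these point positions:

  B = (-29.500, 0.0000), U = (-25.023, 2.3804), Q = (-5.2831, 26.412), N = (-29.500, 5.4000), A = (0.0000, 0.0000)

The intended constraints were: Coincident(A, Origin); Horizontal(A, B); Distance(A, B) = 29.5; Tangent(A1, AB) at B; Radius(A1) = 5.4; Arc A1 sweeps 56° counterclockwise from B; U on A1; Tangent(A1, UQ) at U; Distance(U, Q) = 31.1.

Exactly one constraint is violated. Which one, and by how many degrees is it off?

Tangent(A1, UQ) at U — off by 5.40°.

A = (0.00, 0.00) ✓; A.y = 0.00, B.y = 0.00 ✓; |AB| = 29.50 ✓; ∠(NB, BA) = 90.00° ✓; |NB| = 5.400 ✓; bearing(N→U) − bearing(N→B) = 56.00° ✓; |NU| = 5.400 ✓; ∠(NU, UQ) = 95.40° ✗; |UQ| = 31.10 ✓.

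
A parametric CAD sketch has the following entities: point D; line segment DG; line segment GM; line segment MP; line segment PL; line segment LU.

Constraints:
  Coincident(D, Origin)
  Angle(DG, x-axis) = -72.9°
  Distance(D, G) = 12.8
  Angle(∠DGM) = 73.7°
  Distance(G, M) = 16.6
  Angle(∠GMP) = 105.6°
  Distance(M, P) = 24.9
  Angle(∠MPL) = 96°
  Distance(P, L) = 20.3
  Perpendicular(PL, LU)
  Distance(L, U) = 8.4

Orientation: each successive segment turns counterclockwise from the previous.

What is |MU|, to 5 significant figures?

28.148

D is at the origin; DG runs at -72.9° with length 12.8, so G = (3.7637, -12.234). ∠DGM = 73.7° gives GM at 33.400° from the x-axis; with |GM| = 16.6, M = (17.622, -3.0962). ∠GMP = 105.6° gives MP at 107.80° from the x-axis; with |MP| = 24.9, P = (10.010, 20.612). ∠MPL = 96.0° gives PL at -168.20° from the x-axis; with |PL| = 20.3, L = (-9.8606, 16.461). PL ⟂ LU, so LU runs at -78.200°; with |LU| = 8.4, U = (-8.1429, 8.2381). Then |MU| = |U − M| = 28.148.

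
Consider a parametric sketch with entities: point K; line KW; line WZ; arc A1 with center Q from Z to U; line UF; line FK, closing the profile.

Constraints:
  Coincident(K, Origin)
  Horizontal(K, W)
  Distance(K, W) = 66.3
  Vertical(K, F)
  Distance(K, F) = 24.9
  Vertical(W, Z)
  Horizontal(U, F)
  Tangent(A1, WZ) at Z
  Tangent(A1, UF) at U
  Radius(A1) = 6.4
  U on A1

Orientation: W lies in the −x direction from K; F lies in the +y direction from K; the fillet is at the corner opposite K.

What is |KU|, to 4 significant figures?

64.87

K is at the origin; KW is horizontal with |KW| = 66.3 and W on the −x side, so W = (-66.30, 0.000). K and F share the same x with |KF| = 24.9 and F on the +y side, so F = (0.000, 24.90). The virtual corner opposite K is at (-66.30, 24.90). The tangent condition forces QZ to be normal to WZ and tangency of A1 to UF means the radius QU is perpendicular to UF, with radius 6.4, so the center Q sits 6.4 in from both sides at Q = (-59.90, 18.50). That places the tangent points at Z = (-66.30, 18.50) on WZ and U = (-59.90, 24.90) on UF. Then |KU| = |U − K| = 64.87.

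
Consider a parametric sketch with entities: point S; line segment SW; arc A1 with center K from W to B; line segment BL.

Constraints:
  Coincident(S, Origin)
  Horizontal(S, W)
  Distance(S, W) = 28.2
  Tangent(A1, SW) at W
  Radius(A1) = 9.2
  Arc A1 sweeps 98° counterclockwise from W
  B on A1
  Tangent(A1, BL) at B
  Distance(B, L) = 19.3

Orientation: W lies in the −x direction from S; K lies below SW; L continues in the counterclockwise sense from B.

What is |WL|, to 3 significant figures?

30.3

S is at the origin; S and W share the same y with |SW| = 28.2 and W on the −x side, so W = (-28.2, 0.00). Tangency of A1 to SW means the radius KW is perpendicular to SW, so K = W + (0, -9.2) = (-28.2, -9.20). On A1, W sits at bearing 90° from K; a 98° counterclockwise sweep puts B at bearing 188°, so B = K + 9.2·(cos 188°, sin 188°) = (-37.3, -10.5). A1 meets BL tangentially, so KB is at right angles to BL, so BL runs along (−sin 188°, cos 188°); with |BL| = 19.3, L = (-34.6, -29.6). Then |WL| = |L − W| = 30.3.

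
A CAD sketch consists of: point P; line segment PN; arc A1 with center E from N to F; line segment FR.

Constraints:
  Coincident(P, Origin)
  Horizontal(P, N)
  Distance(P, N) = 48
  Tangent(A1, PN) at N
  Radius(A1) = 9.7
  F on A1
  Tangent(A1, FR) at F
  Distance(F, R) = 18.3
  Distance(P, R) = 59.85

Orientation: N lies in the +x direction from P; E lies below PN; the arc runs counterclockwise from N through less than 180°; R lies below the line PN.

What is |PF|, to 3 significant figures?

43.3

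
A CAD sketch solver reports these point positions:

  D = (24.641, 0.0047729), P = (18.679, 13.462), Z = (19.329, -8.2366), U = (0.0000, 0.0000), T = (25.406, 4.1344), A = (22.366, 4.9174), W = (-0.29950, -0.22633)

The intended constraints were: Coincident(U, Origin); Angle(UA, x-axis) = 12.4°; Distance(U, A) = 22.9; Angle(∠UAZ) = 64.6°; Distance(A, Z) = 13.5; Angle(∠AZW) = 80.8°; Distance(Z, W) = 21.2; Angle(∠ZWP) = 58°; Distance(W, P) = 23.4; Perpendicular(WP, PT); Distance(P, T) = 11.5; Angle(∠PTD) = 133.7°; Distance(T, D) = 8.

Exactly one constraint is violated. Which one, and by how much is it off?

Distance(T, D) = 8 — off by 3.80.

U = (0.00, 0.00) ✓; UA at 12.40° ✓; |UA| = 22.90 ✓; ∠UAZ = 64.60° ✓; |AZ| = 13.50 ✓; ∠AZW = 80.80° ✓; |ZW| = 21.20 ✓; ∠ZWP = 58.00° ✓; |WP| = 23.40 ✓; ∠(WP, PT) = 90.00° ✓; |PT| = 11.50 ✓; ∠PTD = 133.7° ✓; |TD| = 4.200 ✗.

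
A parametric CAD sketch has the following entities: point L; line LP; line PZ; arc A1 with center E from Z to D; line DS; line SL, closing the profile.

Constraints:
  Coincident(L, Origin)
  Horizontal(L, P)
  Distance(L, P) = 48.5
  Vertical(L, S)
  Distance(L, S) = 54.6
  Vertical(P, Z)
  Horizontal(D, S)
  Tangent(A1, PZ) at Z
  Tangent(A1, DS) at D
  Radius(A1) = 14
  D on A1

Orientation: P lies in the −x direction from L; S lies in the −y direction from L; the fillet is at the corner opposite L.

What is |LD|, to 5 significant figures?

64.586

L is at the origin; LP is horizontal with |LP| = 48.5 and P on the −x side, so P = (-48.500, 0.0000). LS is vertical with |LS| = 54.6 and S on the −y side, so S = (0.0000, -54.600). The virtual corner opposite L is at (-48.500, -54.600). Since A1 is tangent to PZ there, EZ ⟂ PZ and tangency of A1 to DS means the radius ED is perpendicular to DS, with radius 14.0, so the center E sits 14.0 in from both sides at E = (-34.500, -40.600). That places the tangent points at Z = (-48.500, -40.600) on PZ and D = (-34.500, -54.600) on DS. Then |LD| = |D − L| = 64.586.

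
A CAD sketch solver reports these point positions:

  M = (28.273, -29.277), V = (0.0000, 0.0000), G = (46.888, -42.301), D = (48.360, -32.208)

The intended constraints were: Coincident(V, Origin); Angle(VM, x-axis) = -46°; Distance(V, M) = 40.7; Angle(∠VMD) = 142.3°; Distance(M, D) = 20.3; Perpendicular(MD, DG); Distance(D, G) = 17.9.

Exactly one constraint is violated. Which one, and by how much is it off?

Distance(D, G) = 17.9 — off by 7.70.

V = (0.00, 0.00) ✓; VM at -46.00° ✓; |VM| = 40.70 ✓; ∠VMD = 142.3° ✓; |MD| = 20.30 ✓; ∠(MD, DG) = 90.00° ✓; |DG| = 10.20 ✗.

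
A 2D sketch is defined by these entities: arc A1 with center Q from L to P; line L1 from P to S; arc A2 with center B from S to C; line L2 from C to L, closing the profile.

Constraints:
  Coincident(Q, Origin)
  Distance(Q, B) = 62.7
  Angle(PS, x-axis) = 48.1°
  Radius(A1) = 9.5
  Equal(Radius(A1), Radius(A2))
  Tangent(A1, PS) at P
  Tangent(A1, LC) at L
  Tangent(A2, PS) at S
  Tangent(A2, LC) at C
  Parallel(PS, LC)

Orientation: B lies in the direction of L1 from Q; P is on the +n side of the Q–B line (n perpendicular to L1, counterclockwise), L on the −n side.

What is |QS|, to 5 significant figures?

63.416

Tangency of A1 to both parallel lines with radius 9.5 puts P and L at Q ± 9.5·n: P = (-7.0710, 6.3444), L = (7.0710, -6.3444). Equal radii place S and C the same way about B: S = B + 9.5·n = (34.802, 53.013), C = B − 9.5·n = (48.944, 40.324). Then |QS| = |S − Q| = 63.416.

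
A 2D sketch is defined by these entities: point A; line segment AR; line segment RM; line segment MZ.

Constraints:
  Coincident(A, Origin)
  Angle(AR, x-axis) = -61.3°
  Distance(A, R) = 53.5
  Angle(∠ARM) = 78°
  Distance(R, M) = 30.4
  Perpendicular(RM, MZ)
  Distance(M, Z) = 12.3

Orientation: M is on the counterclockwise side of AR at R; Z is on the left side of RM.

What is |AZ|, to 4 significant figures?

44.43

∠ARM = 78.0°, so RM runs at -61.3° + (180° − 78.0°) = 40.70° from the x-axis; with |RM| = 30.4, M = R + 30.4·(cos 40.70°, sin 40.70°) = (48.74, -27.10). The perpendicularity gives MZ at right angles to RM; with |MZ| = 12.3 on the left of RM, Z = M + 12.3·(-0.6521, 0.7581) = (40.72, -17.78). Then |AZ| = |Z − A| = 44.43.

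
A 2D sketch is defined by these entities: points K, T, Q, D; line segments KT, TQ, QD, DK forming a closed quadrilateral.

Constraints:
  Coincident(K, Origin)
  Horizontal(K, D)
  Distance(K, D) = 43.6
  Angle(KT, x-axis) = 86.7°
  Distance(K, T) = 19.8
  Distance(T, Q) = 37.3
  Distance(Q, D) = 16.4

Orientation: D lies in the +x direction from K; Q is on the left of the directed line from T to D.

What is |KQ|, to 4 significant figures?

41.21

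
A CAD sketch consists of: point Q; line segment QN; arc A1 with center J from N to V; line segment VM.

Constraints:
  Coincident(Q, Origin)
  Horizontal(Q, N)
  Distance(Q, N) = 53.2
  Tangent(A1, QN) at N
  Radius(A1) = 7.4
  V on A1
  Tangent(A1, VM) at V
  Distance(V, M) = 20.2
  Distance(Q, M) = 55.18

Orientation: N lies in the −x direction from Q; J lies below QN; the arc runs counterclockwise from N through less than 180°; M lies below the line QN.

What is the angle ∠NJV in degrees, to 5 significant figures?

125.57°

Q is at the origin; QN is horizontal with |QN| = 53.2 and N on the −x side, so N = (-53.200, 0.0000). A1 meets QN tangentially, so JN is at right angles to QN, so J = N + (0, -7.4) = (-53.200, -7.4000). Since JV ⟂ VM (tangency), |JM| = √(7.4² + 20.2²) = 21.513 regardless of where V sits on A1. So M lies on both circle(Q, 55.18) and circle(J, 21.513); the below-QN intersection is M = (-47.468, -28.135). V is the foot of the tangent from M: V = (-59.219, -11.705).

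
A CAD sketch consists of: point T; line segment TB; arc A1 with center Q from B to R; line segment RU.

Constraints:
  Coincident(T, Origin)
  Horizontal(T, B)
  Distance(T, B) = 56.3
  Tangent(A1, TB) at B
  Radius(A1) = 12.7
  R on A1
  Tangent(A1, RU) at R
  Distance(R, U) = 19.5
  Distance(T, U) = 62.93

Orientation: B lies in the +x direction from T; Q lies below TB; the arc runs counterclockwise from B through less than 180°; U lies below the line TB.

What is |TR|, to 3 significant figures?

47.9

Checks: |QB| = 12.70 ✓; |QR| = 12.70 ✓; ∠(QR, RU) = 90.00° ✓; |RU| = 19.50 ✓; |TU| = 62.93 ✓.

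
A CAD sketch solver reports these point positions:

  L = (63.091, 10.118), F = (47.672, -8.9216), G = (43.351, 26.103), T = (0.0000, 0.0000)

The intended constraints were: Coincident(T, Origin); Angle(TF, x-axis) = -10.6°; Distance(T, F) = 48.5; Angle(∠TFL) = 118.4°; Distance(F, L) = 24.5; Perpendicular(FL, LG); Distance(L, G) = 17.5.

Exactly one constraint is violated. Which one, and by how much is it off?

Distance(L, G) = 17.5 — off by 7.90.

T = (0.00, 0.00) ✓; TF at -10.60° ✓; |TF| = 48.50 ✓; ∠TFL = 118.4° ✓; |FL| = 24.50 ✓; ∠(FL, LG) = 90.00° ✓; |LG| = 25.40 ✗.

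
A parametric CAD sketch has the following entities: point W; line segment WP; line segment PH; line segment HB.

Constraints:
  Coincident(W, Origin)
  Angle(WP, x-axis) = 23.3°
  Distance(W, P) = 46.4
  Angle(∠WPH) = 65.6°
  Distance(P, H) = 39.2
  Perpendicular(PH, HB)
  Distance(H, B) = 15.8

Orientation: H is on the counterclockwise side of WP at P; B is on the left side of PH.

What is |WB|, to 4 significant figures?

33.18

W is at the origin; WP runs at 23.3° with length 46.4, so P = 46.4·(cos 23.3°, sin 23.3°) = (42.62, 18.35). ∠WPH = 65.6°, so PH runs at 23.3° + (180° − 65.6°) = 137.7° from the x-axis; with |PH| = 39.2, H = P + 39.2·(cos 137.7°, sin 137.7°) = (13.62, 44.74). PH is perpendicular to HB; with |HB| = 15.8 on the left of PH, B = H + 15.8·(-0.6730, -0.7396) = (2.989, 33.05). Then |WB| = |B − W| = 33.18.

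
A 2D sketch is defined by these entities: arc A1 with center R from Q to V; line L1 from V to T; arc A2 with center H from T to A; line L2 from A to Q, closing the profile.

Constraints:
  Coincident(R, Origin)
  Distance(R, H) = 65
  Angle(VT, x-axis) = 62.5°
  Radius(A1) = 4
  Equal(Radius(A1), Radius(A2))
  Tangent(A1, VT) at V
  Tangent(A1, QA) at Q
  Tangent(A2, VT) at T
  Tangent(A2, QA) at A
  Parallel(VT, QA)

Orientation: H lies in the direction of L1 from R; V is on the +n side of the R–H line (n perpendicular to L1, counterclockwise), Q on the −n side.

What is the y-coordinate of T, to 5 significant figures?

59.503

The slot axis is L1's direction at 62.5°, so u = (cos 62.5°, sin 62.5°) = (0.46175, 0.88701) and n = (−sin 62.5°, cos 62.5°) = (-0.88701, 0.46175). R is at the origin and H lies 65.0 along u from R, so H = 65.0·u = (30.014, 57.656). Tangency of A1 to both parallel lines with radius 4.0 puts V and Q at R ± 4.0·n: V = (-3.5480, 1.8470), Q = (3.5480, -1.8470). Equal radii place T and A the same way about H: T = H + 4.0·n = (26.466, 59.503), A = H − 4.0·n = (33.562, 55.809). So T.y = 59.503.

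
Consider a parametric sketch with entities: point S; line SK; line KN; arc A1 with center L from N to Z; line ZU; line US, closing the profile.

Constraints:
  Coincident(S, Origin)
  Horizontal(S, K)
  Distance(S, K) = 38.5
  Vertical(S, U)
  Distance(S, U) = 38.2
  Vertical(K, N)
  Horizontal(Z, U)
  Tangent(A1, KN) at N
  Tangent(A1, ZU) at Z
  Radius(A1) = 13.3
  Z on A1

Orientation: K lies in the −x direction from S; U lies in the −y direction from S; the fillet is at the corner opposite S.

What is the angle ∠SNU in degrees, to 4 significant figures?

51.95°

S is at the origin; S and K share the same y with |SK| = 38.5 and K on the −x side, so K = (-38.50, 0.000). S and U share the same x with |SU| = 38.2 and U on the −y side, so U = (0.000, -38.20). The virtual corner opposite S is at (-38.50, -38.20). Since A1 is tangent to KN there, LN ⟂ KN and A1 meets ZU tangentially, so LZ is at right angles to ZU, with radius 13.3, so the center L sits 13.3 in from both sides at L = (-25.20, -24.90). That places the tangent points at N = (-38.50, -24.90) on KN and Z = (-25.20, -38.20) on ZU. Then cos ∠SNU = NS·NU / (|NS||NU|), giving 51.95°.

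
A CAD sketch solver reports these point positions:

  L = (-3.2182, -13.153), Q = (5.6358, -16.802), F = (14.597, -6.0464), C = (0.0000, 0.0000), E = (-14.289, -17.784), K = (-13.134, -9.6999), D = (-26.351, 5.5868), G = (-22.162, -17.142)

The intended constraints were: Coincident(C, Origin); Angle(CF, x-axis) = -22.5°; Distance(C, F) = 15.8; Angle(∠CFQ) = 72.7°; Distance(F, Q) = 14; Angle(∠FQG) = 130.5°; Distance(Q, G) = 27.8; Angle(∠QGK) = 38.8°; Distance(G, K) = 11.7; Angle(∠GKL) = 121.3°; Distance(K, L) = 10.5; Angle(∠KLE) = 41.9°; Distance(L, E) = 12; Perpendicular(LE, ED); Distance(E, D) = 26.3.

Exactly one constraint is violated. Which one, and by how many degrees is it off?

Perpendicular(LE, ED) — off by 4.60°.

C = (0.00, 0.00) ✓; CF at -22.50° ✓; |CF| = 15.80 ✓; ∠CFQ = 72.70° ✓; |FQ| = 14.00 ✓; ∠FQG = 130.5° ✓; |QG| = 27.80 ✓; ∠QGK = 38.80° ✓; |GK| = 11.70 ✓; ∠GKL = 121.3° ✓; |KL| = 10.50 ✓; ∠KLE = 41.90° ✓; |LE| = 12.00 ✓; ∠(LE, ED) = 85.40° ✗; |ED| = 26.30 ✓.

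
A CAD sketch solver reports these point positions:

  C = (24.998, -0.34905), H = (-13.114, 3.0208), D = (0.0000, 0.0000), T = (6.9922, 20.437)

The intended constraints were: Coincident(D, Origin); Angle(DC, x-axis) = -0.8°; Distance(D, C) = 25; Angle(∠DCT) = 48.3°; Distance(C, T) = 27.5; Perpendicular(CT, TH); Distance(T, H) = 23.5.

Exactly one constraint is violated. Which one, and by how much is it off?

Distance(T, H) = 23.5 — off by 3.10.

D = (0.00, 0.00) ✓; DC at -0.8000° ✓; |DC| = 25.00 ✓; ∠DCT = 48.30° ✓; |CT| = 27.50 ✓; ∠(CT, TH) = 90.00° ✓; |TH| = 26.60 ✗.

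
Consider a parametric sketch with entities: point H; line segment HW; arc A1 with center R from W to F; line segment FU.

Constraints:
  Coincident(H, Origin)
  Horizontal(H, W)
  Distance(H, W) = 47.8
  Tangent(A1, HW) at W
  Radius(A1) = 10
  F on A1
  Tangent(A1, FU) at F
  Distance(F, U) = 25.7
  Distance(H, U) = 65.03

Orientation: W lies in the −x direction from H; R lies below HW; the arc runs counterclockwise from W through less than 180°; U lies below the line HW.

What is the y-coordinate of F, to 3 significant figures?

-11.6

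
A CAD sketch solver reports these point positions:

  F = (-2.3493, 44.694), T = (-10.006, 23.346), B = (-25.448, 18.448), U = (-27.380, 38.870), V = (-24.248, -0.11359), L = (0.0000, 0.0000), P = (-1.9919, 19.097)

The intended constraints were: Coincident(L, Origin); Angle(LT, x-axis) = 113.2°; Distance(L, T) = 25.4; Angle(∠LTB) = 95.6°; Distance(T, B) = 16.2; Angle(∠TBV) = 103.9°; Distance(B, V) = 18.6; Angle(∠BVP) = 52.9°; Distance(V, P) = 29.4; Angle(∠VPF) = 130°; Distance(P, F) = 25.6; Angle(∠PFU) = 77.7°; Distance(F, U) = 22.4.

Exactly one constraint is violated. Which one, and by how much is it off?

Distance(F, U) = 22.4 — off by 3.30.

L = (0.00, 0.00) ✓; LT at 113.2° ✓; |LT| = 25.40 ✓; ∠LTB = 95.60° ✓; |TB| = 16.20 ✓; ∠TBV = 103.9° ✓; |BV| = 18.60 ✓; ∠BVP = 52.90° ✓; |VP| = 29.40 ✓; ∠VPF = 130.0° ✓; |PF| = 25.60 ✓; ∠PFU = 77.70° ✓; |FU| = 25.70 ✗.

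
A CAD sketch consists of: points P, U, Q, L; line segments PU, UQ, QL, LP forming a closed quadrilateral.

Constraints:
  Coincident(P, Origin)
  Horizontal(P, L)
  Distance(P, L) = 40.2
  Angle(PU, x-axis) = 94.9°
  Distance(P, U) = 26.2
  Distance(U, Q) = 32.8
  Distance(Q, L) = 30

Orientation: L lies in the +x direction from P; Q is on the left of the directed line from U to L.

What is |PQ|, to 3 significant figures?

41.7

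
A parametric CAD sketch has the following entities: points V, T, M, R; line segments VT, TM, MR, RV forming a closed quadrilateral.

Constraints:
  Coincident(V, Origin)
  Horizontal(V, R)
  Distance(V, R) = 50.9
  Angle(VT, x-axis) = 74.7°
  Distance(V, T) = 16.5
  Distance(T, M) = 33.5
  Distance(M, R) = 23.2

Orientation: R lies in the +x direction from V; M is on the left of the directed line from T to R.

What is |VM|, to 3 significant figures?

42.3

Checks: |TM| = 33.50 ✓; |MR| = 23.20 ✓.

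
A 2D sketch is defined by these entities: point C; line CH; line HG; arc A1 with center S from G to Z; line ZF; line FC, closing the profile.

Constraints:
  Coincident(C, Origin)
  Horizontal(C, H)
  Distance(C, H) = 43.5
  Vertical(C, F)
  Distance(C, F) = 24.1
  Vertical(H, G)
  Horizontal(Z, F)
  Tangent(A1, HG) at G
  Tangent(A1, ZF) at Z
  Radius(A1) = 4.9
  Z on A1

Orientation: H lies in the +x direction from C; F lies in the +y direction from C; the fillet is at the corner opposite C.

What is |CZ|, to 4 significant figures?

45.51

C is at the origin; C and H share the same y with |CH| = 43.5 and H on the +x side, so H = (43.50, 0.000). C and F share the same x with |CF| = 24.1 and F on the +y side, so F = (0.000, 24.10). The virtual corner opposite C is at (43.50, 24.10). Since A1 is tangent to HG there, SG ⟂ HG and since A1 is tangent to ZF there, SZ ⟂ ZF, with radius 4.9, so the center S sits 4.9 in from both sides at S = (38.60, 19.20). That places the tangent points at G = (43.50, 19.20) on HG and Z = (38.60, 24.10) on ZF. Then |CZ| = |Z − C| = 45.51.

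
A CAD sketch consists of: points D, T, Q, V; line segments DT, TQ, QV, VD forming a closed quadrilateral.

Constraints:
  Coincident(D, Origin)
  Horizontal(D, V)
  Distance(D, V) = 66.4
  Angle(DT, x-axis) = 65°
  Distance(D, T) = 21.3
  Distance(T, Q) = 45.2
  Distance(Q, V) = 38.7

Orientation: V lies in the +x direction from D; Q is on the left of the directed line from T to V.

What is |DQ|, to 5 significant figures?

62.323

Checks: |TQ| = 45.20 ✓; |QV| = 38.70 ✓.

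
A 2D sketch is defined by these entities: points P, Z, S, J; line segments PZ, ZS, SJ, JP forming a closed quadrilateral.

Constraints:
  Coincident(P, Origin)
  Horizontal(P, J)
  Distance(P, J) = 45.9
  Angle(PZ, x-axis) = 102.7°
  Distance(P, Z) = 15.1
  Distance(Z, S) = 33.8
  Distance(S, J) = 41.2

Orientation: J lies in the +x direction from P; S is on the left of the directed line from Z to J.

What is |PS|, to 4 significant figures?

42.21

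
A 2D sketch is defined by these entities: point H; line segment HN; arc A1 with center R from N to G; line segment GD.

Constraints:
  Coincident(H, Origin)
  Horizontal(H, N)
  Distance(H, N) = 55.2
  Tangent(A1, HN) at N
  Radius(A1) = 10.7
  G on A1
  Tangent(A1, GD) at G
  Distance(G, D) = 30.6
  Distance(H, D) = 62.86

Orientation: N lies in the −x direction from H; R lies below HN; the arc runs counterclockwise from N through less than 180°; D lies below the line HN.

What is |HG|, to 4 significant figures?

66.19

Checks: |HN| = 55.20 ✓; |RG| = 10.70 ✓; ∠(RG, GD) = 90.00° ✓; |GD| = 30.60 ✓; |HD| = 62.86 ✓.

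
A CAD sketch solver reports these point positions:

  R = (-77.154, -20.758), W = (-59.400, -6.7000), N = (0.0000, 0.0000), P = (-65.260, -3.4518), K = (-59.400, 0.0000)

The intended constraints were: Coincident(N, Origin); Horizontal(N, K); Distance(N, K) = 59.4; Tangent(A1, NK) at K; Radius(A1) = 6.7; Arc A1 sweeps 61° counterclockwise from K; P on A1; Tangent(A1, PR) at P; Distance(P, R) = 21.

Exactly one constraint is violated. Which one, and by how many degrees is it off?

Tangent(A1, PR) at P — off by 5.50°.

N = (0.00, 0.00) ✓; N.y = 0.00, K.y = 0.00 ✓; |NK| = 59.40 ✓; ∠(WK, KN) = 90.00° ✓; |WK| = 6.700 ✓; bearing(W→P) − bearing(W→K) = 61.00° ✓; |WP| = 6.700 ✓; ∠(WP, PR) = 95.50° ✗; |PR| = 21.00 ✓.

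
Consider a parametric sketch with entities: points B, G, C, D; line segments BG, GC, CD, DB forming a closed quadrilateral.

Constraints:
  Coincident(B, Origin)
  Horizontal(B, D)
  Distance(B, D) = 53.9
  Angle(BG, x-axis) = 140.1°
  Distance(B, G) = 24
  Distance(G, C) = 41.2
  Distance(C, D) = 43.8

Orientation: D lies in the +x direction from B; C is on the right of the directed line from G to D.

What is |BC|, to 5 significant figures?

17.263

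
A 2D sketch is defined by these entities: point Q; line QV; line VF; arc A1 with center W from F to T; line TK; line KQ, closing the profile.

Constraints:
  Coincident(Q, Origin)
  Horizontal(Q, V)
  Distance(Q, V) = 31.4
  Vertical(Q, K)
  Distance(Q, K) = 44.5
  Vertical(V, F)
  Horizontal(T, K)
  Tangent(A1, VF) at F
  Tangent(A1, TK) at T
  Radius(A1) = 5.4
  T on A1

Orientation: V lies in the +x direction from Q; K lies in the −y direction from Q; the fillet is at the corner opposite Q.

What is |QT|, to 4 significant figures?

51.54

The virtual corner opposite Q is at (31.40, -44.50). Since A1 is tangent to VF there, WF ⟂ VF and tangency of A1 to TK means the radius WT is perpendicular to TK, with radius 5.4, so the center W sits 5.4 in from both sides at W = (26.00, -39.10). That places the tangent points at F = (31.40, -39.10) on VF and T = (26.00, -44.50) on TK. Then |QT| = |T − Q| = 51.54.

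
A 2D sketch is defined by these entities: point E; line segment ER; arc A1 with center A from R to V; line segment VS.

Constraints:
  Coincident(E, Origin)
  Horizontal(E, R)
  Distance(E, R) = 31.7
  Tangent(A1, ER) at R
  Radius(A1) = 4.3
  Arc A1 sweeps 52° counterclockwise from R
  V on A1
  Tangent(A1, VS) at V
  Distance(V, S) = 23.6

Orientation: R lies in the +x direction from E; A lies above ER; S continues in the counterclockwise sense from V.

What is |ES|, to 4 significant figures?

53.59

E is at the origin; E and R share the same y with |ER| = 31.7 and R on the +x side, so R = (31.70, 0.000). The tangent condition forces AR to be normal to ER, so A = R + (0, 4.3) = (31.70, 4.300). On A1, R sits at bearing -90° from A; a 52° counterclockwise sweep puts V at bearing -38°, so V = A + 4.3·(cos -38°, sin -38°) = (35.09, 1.653). Since A1 is tangent to VS there, AV ⟂ VS, so VS runs along (−sin -38°, cos -38°); with |VS| = 23.6, S = (49.62, 20.25). Then |ES| = |S − E| = 53.59.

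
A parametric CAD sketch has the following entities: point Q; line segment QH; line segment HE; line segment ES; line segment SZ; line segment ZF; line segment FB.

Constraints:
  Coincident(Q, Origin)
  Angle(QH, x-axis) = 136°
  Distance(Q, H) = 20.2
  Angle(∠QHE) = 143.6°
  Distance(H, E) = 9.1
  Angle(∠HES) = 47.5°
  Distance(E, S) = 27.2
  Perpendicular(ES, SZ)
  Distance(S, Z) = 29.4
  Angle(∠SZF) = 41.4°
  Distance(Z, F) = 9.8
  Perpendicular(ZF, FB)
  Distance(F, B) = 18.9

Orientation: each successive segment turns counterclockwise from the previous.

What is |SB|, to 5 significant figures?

12.265

Q is at the origin; QH runs at 136.0° with length 20.2, so H = (-14.531, 14.032). ∠QHE = 143.6° gives HE at 172.40° from the x-axis; with |HE| = 9.1, E = (-23.551, 15.236). ∠HES = 47.5° gives ES at -55.100° from the x-axis; with |ES| = 27.2, S = (-7.9884, -7.0725). ES is perpendicular to SZ, so SZ runs at 34.900°; with |SZ| = 29.4, Z = (16.124, 9.7486). ∠SZF = 41.4° gives ZF at 173.50° from the x-axis; with |ZF| = 9.8, F = (6.3871, 10.858). The perpendicularity gives FB at right angles to ZF, so FB runs at -96.500°; with |FB| = 18.9, B = (4.2476, -7.9205). Then |SB| = |B − S| = 12.265.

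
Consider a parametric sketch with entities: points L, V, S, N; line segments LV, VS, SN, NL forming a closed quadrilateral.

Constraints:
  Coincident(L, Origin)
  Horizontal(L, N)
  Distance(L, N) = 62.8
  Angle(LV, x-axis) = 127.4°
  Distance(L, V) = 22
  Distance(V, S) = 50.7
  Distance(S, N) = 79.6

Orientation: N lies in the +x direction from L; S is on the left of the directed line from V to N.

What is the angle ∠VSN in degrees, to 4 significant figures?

69.70°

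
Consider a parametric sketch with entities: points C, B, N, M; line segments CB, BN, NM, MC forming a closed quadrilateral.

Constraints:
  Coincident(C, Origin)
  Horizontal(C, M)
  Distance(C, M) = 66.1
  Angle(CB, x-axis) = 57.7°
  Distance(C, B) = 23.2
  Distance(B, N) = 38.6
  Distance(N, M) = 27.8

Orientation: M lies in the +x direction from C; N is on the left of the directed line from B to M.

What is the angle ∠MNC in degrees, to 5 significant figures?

98.764°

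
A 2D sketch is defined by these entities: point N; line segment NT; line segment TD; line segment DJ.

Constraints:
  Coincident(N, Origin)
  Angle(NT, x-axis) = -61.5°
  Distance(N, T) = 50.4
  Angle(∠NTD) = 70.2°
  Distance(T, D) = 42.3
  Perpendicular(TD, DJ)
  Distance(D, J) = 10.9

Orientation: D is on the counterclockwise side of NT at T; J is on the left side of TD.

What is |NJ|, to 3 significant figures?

44.4

N is at the origin; NT runs at -61.5° with length 50.4, so T = 50.4·(cos -61.5°, sin -61.5°) = (24.0, -44.3). ∠NTD = 70.2°, so TD runs at -61.5° + (180° − 70.2°) = 48.3° from the x-axis; with |TD| = 42.3, D = T + 42.3·(cos 48.3°, sin 48.3°) = (52.2, -12.7). The perpendicularity gives DJ at right angles to TD; with |DJ| = 10.9 on the left of TD, J = D + 10.9·(-0.747, 0.665) = (44.0, -5.46). Then |NJ| = |J − N| = 44.4.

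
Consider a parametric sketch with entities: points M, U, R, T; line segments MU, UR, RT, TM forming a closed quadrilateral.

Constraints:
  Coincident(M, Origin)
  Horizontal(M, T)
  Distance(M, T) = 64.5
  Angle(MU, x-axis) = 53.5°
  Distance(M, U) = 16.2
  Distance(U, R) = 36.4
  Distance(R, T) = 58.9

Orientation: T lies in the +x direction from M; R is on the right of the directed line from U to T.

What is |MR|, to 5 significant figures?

25.592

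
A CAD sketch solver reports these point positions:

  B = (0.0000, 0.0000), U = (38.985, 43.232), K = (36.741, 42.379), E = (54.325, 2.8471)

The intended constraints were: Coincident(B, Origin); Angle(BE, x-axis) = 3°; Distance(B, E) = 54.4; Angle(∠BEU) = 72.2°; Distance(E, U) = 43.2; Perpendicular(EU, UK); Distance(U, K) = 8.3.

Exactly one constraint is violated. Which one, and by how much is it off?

Distance(U, K) = 8.3 — off by 5.90.

B = (0.00, 0.00) ✓; BE at 3.000° ✓; |BE| = 54.40 ✓; ∠BEU = 72.20° ✓; |EU| = 43.20 ✓; ∠(EU, UK) = 90.01° ✓; |UK| = 2.401 ✗.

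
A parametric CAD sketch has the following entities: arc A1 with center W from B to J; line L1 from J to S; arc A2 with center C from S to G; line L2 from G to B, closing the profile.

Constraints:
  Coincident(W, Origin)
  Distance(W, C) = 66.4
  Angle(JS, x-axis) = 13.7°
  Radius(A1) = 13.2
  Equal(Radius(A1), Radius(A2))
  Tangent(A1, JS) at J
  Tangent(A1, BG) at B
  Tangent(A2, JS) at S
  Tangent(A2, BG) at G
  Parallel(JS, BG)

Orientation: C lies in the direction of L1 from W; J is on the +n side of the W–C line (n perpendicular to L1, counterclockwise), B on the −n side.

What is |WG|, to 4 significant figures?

67.70

The slot axis is L1's direction at 13.7°, so u = (cos 13.7°, sin 13.7°) = (0.9715, 0.2368) and n = (−sin 13.7°, cos 13.7°) = (-0.2368, 0.9715). W is at the origin and C lies 66.4 along u from W, so C = 66.4·u = (64.51, 15.73). Tangency of A1 to both parallel lines with radius 13.2 puts J and B at W ± 13.2·n: J = (-3.126, 12.82), B = (3.126, -12.82). Equal radii place S and G the same way about C: S = C + 13.2·n = (61.38, 28.55), G = C − 13.2·n = (67.64, 2.902). Then |WG| = |G − W| = 67.70.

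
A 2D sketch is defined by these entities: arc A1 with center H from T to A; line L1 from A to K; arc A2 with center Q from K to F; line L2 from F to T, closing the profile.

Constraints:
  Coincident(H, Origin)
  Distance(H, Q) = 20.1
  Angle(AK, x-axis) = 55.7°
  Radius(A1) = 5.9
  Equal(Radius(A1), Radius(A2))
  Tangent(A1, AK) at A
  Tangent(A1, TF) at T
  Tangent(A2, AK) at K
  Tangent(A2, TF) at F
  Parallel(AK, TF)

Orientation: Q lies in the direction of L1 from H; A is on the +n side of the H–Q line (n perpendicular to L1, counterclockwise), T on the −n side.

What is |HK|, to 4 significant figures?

20.95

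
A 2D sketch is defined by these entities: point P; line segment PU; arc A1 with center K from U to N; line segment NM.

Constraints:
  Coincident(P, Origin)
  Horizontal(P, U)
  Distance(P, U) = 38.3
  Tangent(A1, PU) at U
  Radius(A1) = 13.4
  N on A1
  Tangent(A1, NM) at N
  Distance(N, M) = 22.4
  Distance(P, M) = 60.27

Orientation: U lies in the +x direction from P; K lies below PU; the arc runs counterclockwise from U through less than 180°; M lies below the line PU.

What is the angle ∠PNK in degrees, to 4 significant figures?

91.82°

P is at the origin; P and U share the same y with |PU| = 38.3 and U on the +x side, so U = (38.30, 0.000). Tangency of A1 to PU means the radius KU is perpendicular to PU, so K = U + (0, -13.4) = (38.30, -13.40). Since KN ⟂ NM (tangency), |KM| = √(13.4² + 22.4²) = 26.10 regardless of where N sits on A1. So M lies on both circle(P, 60.27) and circle(K, 26.10); the below-PU intersection is M = (46.68, -38.12). N is the foot of the tangent from M: N = (29.62, -23.61).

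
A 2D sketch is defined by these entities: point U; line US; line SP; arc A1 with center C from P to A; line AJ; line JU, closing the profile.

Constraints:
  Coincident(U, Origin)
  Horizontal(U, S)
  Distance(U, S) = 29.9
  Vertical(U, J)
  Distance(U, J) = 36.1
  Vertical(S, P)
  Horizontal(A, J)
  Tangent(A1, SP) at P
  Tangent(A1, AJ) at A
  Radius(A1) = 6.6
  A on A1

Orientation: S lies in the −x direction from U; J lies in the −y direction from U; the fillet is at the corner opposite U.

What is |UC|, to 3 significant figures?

37.6

UJ is vertical with |UJ| = 36.1 and J on the −y side, so J = (0.00, -36.1). The virtual corner opposite U is at (-29.9, -36.1). Since A1 is tangent to SP there, CP ⟂ SP and since A1 is tangent to AJ there, CA ⟂ AJ, with radius 6.6, so the center C sits 6.6 in from both sides at C = (-23.3, -29.5). Then |UC| = |C − U| = 37.6.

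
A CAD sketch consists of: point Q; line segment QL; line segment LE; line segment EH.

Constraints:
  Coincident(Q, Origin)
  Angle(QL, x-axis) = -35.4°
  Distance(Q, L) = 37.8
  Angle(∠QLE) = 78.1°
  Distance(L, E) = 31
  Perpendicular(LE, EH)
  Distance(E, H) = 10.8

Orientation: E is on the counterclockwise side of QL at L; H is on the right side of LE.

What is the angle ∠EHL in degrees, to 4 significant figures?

70.79°

Q is at the origin; QL runs at -35.4° with length 37.8, so L = 37.8·(cos -35.4°, sin -35.4°) = (30.81, -21.90). ∠QLE = 78.1°, so LE runs at -35.4° + (180° − 78.1°) = 66.50° from the x-axis; with |LE| = 31.0, E = L + 31.0·(cos 66.50°, sin 66.50°) = (43.17, 6.532). LE ⟂ EH; with |EH| = 10.8 on the right of LE, H = E + 10.8·(0.9171, -0.3987) = (53.08, 2.226). Then cos ∠EHL = HE·HL / (|HE||HL|), giving 70.79°.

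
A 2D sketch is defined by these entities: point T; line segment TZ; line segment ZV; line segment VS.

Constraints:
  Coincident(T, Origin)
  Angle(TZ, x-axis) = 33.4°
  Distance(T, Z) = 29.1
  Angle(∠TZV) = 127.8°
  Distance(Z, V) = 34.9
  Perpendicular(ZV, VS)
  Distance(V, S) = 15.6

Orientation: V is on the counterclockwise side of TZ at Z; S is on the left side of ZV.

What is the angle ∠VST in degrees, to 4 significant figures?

97.98°

T is at the origin; TZ runs at 33.4° with length 29.1, so Z = 29.1·(cos 33.4°, sin 33.4°) = (24.29, 16.02). ∠TZV = 127.8°, so ZV runs at 33.4° + (180° − 127.8°) = 85.60° from the x-axis; with |ZV| = 34.9, V = Z + 34.9·(cos 85.60°, sin 85.60°) = (26.97, 50.82). ZV is perpendicular to VS; with |VS| = 15.6 on the left of ZV, S = V + 15.6·(-0.9971, 0.07672) = (11.42, 52.01). Then cos ∠VST = SV·ST / (|SV||ST|), giving 97.98°.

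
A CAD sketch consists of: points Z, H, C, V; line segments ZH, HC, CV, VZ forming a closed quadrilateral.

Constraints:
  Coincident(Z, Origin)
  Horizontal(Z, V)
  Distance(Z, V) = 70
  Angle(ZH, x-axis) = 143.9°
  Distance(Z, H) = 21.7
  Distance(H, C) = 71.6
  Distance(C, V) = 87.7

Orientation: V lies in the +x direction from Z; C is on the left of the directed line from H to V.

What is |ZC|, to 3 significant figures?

76.0

Checks: Z = (0.00, 0.00) ✓; |HC| = 71.60 ✓; |CV| = 87.70 ✓.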